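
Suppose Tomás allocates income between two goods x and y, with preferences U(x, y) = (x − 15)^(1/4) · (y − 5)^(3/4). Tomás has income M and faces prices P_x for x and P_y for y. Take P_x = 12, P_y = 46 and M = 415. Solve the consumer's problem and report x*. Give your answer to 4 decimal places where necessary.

x* = 15.1042

Let x' = x−15, y' = y−5. MRS = (1/3)·y'/x' = P_x/P_y.
After buying the subsistence bundle (15, 5), a share 0.25 of the remaining income goes to x: x* = 15 + 0.25·(M − 15P_x − 5P_y)/P_x.
Discretionary income = 415 − 15·12 − 5·46 = 5; x* = 15 + 0.25·5/12 = 15.1042.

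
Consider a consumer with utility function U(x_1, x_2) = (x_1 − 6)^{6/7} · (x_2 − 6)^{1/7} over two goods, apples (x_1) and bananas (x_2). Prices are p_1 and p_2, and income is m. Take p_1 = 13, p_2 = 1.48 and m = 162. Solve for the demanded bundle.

x_1* = 10.953, x_2* = 13.251

Let x_1' = x_1−6, x_2' = x_2−6. MRS = 6·x_2'/x_1' = p_1/p_2.
Substituting into the budget: x_1* = 6 + 6/7·(m − 6·p_1 − 6·p_2)/p_1, and x_2* = 6 + 1/7·(…)/p_2.
Discretionary income = 162 − 6·13 − 6·1.48 = 75.12; x_1* = 6 + 6/7·75.12/13 = 10.953; x_2* = 6 + 1/7·75.12/1.48 = 13.251.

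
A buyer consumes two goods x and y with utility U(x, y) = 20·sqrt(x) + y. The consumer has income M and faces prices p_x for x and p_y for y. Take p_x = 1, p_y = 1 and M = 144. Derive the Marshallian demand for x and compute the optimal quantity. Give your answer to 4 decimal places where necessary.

x* = 100

Set MRS = p_x/p_y: 10·x^(−1/2) = p_x/p_y.
Solve: √x = 10·p_y/p_x, so x*(p_x,p_y) = (10·p_y/p_x)², and y* = (M − p_x·x*)/p_y.
Plugging in: x* = (10·1/1)² = 100.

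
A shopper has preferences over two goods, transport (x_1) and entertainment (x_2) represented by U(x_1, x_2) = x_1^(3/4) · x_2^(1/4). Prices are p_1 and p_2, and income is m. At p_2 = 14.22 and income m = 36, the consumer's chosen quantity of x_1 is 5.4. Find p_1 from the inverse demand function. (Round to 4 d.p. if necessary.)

Tangency: MRS = 3·x_2/x_1 = p_1/p_2.
Rearranging, p_2·x_2 = (1/3)·p_1·x_1. Substituting into the budget gives p_1·x_1·(1 + (1/3)) = m.
Demand: x_1*(p_1,p_2,m) = 0.75·m/p_1 and x_2* = 0.25·m/p_2.
Set x_1* = 5.4 in the demand function and solve for p_1: p_1 = 5.

p_1 = 5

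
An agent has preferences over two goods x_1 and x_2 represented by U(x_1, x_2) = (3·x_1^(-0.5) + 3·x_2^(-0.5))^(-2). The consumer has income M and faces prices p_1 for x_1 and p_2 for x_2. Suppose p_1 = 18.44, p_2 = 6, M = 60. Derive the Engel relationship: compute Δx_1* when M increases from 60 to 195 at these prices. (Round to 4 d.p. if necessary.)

From the CES first-order condition, (x_2/x_1)^(1.5) = p_1/p_2.
Hence x_2/x_1 = (p_1/p_2)^(1/(1.5)), i.e. raised to the 2/3 power.
With the ratio pinned down, the budget gives x_1* = M/(p_1 + p_2·(x_2/x_1)) and x_2* = (x_2/x_1)·x_1*.
Numerically x_2/x_1 = 2.113845, so x_1* = 60/(18.44 + 6·2.113845) = 1.9278.
At M' = 195: x_1* = 6.2654. Change: 6.2654 − 1.9278 = 4.3376.

Δx_1* = 4.3376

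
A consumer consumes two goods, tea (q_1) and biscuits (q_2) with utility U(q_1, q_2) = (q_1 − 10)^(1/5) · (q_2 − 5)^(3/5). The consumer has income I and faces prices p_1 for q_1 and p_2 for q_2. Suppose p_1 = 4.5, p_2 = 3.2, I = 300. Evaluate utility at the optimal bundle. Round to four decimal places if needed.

V = 18.7763

Substituting into the budget: q_1* = 10 + 0.25·(I − 10·p_1 − 5·p_2)/p_1, and q_2* = 5 + 0.75·(…)/p_2.
Discretionary income = 300 − 10·4.5 − 5·3.2 = 239; q_1* = 10 + 0.25·239/4.5 = 23.2778; q_2* = 5 + 0.75·239/3.2 = 61.0156.
Utility at the optimum: U(23.2778, 61.0156) = 18.7763.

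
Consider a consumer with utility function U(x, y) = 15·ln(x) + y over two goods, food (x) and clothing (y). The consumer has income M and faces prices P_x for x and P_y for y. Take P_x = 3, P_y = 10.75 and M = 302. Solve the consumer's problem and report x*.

x* = 53.75

MU_x = 15/x, MU_y = 1. Tangency: 15/x = P_x/P_y.
So x*(P_x,P_y) = 15·P_y/P_x, independent of income; and y* = (M − 15·P_y)/P_y.
At the given prices: x* = 15·10.75/3 = 53.75.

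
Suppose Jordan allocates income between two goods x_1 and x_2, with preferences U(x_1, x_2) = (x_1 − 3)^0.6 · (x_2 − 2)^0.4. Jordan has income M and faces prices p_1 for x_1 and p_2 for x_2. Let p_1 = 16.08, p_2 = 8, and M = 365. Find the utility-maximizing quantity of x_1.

x_1* = 14.2224

MRS = (3/2)·(x_2−2)/(x_1−3). Tangency with p_1/p_2 gives x_2−2 = (2/3)·(p_1/p_2)·(x_1−3).
After buying the subsistence bundle (3, 2), a share 0.6 of the remaining income goes to x_1: x_1* = 3 + 0.6·(M − 3p_1 − 2p_2)/p_1.
Discretionary income = 365 − 3·16.08 − 2·8 = 300.76; x_1* = 3 + 0.6·300.76/16.08 = 14.2224.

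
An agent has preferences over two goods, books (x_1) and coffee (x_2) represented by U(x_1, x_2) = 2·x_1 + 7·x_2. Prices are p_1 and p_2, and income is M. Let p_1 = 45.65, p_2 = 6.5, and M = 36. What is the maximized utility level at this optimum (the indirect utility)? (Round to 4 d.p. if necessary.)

Perfect substitutes: compare marginal utility per dollar. 2/p_1 vs 7/p_2 → 0.0438 vs 1.0769.
x_2 gives more utility per dollar, so spend all income on x_2: x_2* = M/p_2, x_1* = 0.
Numerically: x_1* = 0, x_2* = 5.5385.
Utility at the optimum: U(0, 5.5385) = 38.7692.

V = 38.7692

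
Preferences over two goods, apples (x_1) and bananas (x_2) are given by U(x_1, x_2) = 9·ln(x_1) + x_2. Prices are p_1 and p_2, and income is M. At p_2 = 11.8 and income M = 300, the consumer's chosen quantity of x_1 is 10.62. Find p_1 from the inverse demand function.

Set MRS = p_1/p_2: (9/x_1)/1 = p_1/p_2.
So x_1*(p_1,p_2) = 9·p_2/p_1, independent of income; and x_2* = (M − 9·p_2)/p_2.
Set x_1* = 10.62 in the demand function and solve for p_1: p_1 = 10.

p_1 = 10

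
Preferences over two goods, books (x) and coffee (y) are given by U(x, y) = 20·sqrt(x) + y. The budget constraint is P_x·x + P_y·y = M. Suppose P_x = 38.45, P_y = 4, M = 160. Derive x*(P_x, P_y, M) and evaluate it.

Thus x* = (10·P_y/P_x)² — independent of M — with the rest of income spent on y.
Plugging in: x* = (10·4/38.45)² = 1.0822.

x* = 1.0822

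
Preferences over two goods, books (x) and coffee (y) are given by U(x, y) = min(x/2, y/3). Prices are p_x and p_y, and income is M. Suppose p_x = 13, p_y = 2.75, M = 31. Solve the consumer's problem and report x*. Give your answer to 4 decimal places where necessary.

x* = 1.8102

Leontief preferences: the optimum is at the kink where x/2 = y/3, i.e. y = (3/2)·x.
Budget: p_x·x + p_y·(3/2)·x = M, so (2·p_x + 3·p_y)·x = 2·M.
Demand: x*(p_x,p_y,M) = 2·M/(2·p_x + 3·p_y), y* = 3·M/(2·p_x + 3·p_y).
Here 2·13 + 3·2.75 = 34.25, giving x* = 1.8102.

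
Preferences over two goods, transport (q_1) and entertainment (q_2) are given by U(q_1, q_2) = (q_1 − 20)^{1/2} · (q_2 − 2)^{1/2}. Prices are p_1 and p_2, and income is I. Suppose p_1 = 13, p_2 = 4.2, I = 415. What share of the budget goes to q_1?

MRS = (q_2−2)/(q_1−20). Tangency with p_1/p_2 gives q_2−2 = (p_1/p_2)·(q_1−20).
After buying the subsistence bundle (20, 2), a share 0.5 of the remaining income goes to q_1: q_1* = 20 + 0.5·(I − 20p_1 − 2p_2)/p_1.
Discretionary income = 415 − 20·13 − 2·4.2 = 146.6; q_1* = 20 + 0.5·146.6/13 = 25.6385; q_2* = 2 + 0.5·146.6/4.2 = 19.4524.
Expenditure on q_1: 13·25.6385 = 333.3; share = 0.8031.

share on q_1 = 0.8031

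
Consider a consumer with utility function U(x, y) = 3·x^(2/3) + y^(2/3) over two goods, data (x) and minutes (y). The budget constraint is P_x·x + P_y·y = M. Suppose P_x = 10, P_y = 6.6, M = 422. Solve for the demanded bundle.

x* = 38.8931, y* = 5.0105

With the ratio pinned down, the budget gives x* = M/(P_x + P_y·(y/x)) and y* = (y/x)·x*.
Numerically y/x = 0.128826, so x* = 422/(10 + 6.6·0.128826) = 38.8931 and y* = 0.128826·38.8931 = 5.0105.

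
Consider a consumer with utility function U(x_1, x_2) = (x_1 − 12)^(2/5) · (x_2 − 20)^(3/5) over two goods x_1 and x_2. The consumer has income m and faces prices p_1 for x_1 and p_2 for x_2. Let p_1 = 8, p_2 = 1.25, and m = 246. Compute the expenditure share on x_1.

share on x_1 = 0.5935

This is Cobb-Douglas in (x_1−12, x_2−20): tangency gives 0.4·p_2·(x_2−20) = 0.6·p_1·(x_1−12).
Substituting into the budget: x_1* = 12 + 0.4·(m − 12·p_1 − 20·p_2)/p_1, and x_2* = 20 + 0.6·(…)/p_2.
Discretionary income = 246 − 12·8 − 20·1.25 = 125; x_1* = 12 + 0.4·125/8 = 18.25; x_2* = 20 + 0.6·125/1.25 = 80.
Expenditure on x_1: 8·18.25 = 146; share = 0.5935.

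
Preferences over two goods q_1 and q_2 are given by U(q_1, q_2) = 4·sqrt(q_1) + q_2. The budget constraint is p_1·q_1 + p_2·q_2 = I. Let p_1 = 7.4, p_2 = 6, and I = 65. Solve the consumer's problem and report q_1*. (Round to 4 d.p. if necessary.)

q_1* = 2.6297

Utility is quasi-linear in q_2; the FOC for q_1 is 2/√q_1 = p_1/p_2.
Solve: √q_1 = 2·p_2/p_1, so q_1*(p_1,p_2) = (2·p_2/p_1)², and q_2* = (I − p_1·q_1*)/p_2.
Plugging in: q_1* = (2·6/7.4)² = 2.6297.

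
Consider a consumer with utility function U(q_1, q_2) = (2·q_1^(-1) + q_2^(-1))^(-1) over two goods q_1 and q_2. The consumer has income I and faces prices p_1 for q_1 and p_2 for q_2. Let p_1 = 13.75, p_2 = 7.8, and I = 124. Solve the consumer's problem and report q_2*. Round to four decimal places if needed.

MU_q_1 ∝ 2·q_1^(-2), MU_q_2 ∝ q_2^(-2), so MRS = 2·(q_2/q_1)^(2) = p_1/p_2.
Hence q_2/q_1 = ((1/2)·p_1/p_2)^(1/(2)), i.e. raised to the 0.5 power.
Substitute q_2 = (q_2/q_1)·q_1 into the budget: q_1* = I/(p_1 + p_2·(q_2/q_1)).
Numerically q_2/q_1 = 0.938835, so q_1* = 124/(13.75 + 7.8·0.938835) = 5.8843 and q_2* = 0.938835·5.8843 = 5.5244.

q_2* = 5.5244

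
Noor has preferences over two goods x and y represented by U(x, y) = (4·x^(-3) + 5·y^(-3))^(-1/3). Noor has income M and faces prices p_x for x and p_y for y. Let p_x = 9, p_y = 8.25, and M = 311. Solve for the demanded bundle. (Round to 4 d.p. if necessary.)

x* = 17.3596, y* = 18.7592

From the CES first-order condition, (4/5)·(y/x)^(4) = p_x/p_y.
Solve for the ratio: y/x = [(5/4)·p_x/p_y]^(0.25).
With the ratio pinned down, the budget gives x* = M/(p_x + p_y·(y/x)) and y* = (y/x)·x*.
Numerically y/x = 1.080624, so x* = 311/(9 + 8.25·1.080624) = 17.3596 and y* = 1.080624·17.3596 = 18.7592.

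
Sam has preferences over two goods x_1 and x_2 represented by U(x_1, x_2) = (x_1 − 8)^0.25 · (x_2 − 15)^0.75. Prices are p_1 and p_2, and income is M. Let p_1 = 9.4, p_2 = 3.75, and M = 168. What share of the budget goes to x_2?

Discretionary income = 168 − 8·9.4 − 15·3.75 = 36.55; x_1* = 8 + 0.25·36.55/9.4 = 8.9721; x_2* = 15 + 0.75·36.55/3.75 = 22.31.
Expenditure on x_2: 3.75·22.31 = 83.6625; share = 0.498.

share on x_2 = 0.498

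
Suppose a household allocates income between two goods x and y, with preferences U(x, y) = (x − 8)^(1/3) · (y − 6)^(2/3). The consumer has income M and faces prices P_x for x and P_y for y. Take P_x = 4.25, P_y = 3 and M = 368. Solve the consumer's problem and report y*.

Let x' = x−8, y' = y−6. MRS = (1/2)·y'/x' = P_x/P_y.
Substituting into the budget: x* = 8 + 1/3·(M − 8·P_x − 6·P_y)/P_x, and y* = 6 + 2/3·(…)/P_y.
Discretionary income = 368 − 8·4.25 − 6·3 = 316; y* = 6 + 2/3·316/3 = 76.2222.

y* = 76.2222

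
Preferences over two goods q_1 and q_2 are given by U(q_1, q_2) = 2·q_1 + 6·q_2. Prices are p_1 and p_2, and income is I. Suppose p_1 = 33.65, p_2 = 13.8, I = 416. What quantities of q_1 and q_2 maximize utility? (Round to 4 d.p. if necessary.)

q_1* = 0, q_2* = 30.1449

Perfect substitutes: compare marginal utility per dollar. 2/p_1 vs 6/p_2 → 0.0594 vs 0.4348.
q_2 gives more utility per dollar, so spend all income on q_2: q_2* = I/p_2, q_1* = 0.
Numerically: q_1* = 0, q_2* = 30.1449.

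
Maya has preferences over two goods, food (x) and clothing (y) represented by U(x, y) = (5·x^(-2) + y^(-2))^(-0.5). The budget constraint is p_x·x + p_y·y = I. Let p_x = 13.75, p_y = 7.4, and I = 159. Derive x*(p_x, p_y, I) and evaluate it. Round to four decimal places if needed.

From the CES first-order condition, 5·(y/x)^(3) = p_x/p_y.
Hence y/x = ((1/5)·p_x/p_y)^(1/(3)), i.e. raised to the 1/3 power.
With the ratio pinned down, the budget gives x* = I/(p_x + p_y·(y/x)) and y* = (y/x)·x*.
Numerically y/x = 0.718953, so x* = 159/(13.75 + 7.4·0.718953) = 8.3376.

x* = 8.3376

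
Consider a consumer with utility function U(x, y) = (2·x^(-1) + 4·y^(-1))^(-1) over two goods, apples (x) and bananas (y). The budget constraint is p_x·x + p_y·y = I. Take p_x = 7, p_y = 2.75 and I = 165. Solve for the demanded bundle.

From the CES first-order condition, (1/2)·(y/x)^(2) = p_x/p_y.
Hence y/x = (2·p_x/p_y)^(1/(2)), i.e. raised to the 0.5 power.
With the ratio pinned down, the budget gives x* = I/(p_x + p_y·(y/x)) and y* = (y/x)·x*.
Numerically y/x = 2.256304, so x* = 165/(7 + 2.75·2.256304) = 12.4954 and y* = 2.256304·12.4954 = 28.1935.

x* = 12.4954, y* = 28.1935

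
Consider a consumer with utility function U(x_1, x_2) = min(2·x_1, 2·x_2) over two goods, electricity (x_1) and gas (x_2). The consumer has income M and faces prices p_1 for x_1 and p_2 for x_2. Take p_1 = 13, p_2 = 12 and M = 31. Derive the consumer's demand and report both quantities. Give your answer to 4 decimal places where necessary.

x_1* = 1.24, x_2* = 1.24

With perfect complements, no substitution: consume in ratio x_1:x_2 = 2:2.
Budget: p_1·x_1 + p_2·x_1 = M, so (2·p_1 + 2·p_2)·x_1 = 2·M.
Demand: x_1*(p_1,p_2,M) = 2·M/(2·p_1 + 2·p_2), x_2* = 2·M/(2·p_1 + 2·p_2).
Here 2·13 + 2·12 = 50, giving x_1* = 1.24 and x_2* = 1.24.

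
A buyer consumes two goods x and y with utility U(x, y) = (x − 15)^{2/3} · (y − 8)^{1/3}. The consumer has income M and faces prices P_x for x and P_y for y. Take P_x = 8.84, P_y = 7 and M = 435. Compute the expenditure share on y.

share on y = 0.3175

Substituting into the budget: x* = 15 + 2/3·(M − 15·P_x − 8·P_y)/P_x, and y* = 8 + 1/3·(…)/P_y.
Discretionary income = 435 − 15·8.84 − 8·7 = 246.4; x* = 15 + 2/3·246.4/8.84 = 33.5822; y* = 8 + 1/3·246.4/7 = 19.7333.
Expenditure on y: 7·19.7333 = 138.1333; share = 0.3175.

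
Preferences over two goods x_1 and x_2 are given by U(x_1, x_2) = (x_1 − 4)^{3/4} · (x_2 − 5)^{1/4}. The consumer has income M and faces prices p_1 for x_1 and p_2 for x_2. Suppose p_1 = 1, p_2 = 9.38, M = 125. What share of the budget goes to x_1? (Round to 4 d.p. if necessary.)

share on x_1 = 0.4766

MRS = 3·(x_2−5)/(x_1−4). Tangency with p_1/p_2 gives x_2−5 = (1/3)·(p_1/p_2)·(x_1−4).
Substituting into the budget: x_1* = 4 + 0.75·(M − 4·p_1 − 5·p_2)/p_1, and x_2* = 5 + 0.25·(…)/p_2.
Discretionary income = 125 − 4·1 − 5·9.38 = 74.1; x_1* = 4 + 0.75·74.1/1 = 59.575; x_2* = 5 + 0.25·74.1/9.38 = 6.9749.
Expenditure on x_1: 1·59.575 = 59.575; share = 0.4766.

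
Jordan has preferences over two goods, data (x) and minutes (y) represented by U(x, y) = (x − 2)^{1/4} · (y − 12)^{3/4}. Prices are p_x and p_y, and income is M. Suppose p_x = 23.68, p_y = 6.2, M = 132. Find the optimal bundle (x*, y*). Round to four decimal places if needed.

x* = 2.1081, y* = 13.2387

MRS = (1/3)·(y−12)/(x−2). Tangency with p_x/p_y gives y−12 = 3·(p_x/p_y)·(x−2).
After buying the subsistence bundle (2, 12), a share 0.25 of the remaining income goes to x: x* = 2 + 0.25·(M − 2p_x − 12p_y)/p_x.
Discretionary income = 132 − 2·23.68 − 12·6.2 = 10.24; x* = 2 + 0.25·10.24/23.68 = 2.1081; y* = 12 + 0.75·10.24/6.2 = 13.2387.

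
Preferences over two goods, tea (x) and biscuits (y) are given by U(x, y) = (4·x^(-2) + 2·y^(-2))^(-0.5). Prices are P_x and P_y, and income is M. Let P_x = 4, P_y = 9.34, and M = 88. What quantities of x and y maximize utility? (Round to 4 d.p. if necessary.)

MRS = MU_x/MU_y = 2·(y/x)^(3). Set equal to P_x/P_y.
Hence y/x = ((1/2)·P_x/P_y)^(1/(3)), i.e. raised to the 1/3 power.
Substitute y = (y/x)·x into the budget: x* = M/(P_x + P_y·(y/x)).
Numerically y/x = 0.598266, so x* = 88/(4 + 9.34·0.598266) = 9.1783 and y* = 0.598266·9.1783 = 5.4911.

x* = 9.1783, y* = 5.4911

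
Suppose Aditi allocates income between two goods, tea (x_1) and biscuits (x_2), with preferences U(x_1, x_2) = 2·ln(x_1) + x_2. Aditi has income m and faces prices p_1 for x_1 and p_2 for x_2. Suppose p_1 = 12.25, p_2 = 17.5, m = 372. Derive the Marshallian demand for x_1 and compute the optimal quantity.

x_1* = 2.8571

At the given prices: x_1* = 2·17.5/12.25 = 2.8571.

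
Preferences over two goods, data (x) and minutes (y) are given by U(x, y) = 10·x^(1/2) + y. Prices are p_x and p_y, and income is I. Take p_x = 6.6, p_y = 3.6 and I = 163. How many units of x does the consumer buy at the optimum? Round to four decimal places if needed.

x* = 7.438

Plugging in: x* = (5·3.6/6.6)² = 7.438.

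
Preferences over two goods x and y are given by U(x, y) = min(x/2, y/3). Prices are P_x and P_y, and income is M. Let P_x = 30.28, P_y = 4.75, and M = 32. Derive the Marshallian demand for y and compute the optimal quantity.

Demand: x*(P_x,P_y,M) = 2·M/(2·P_x + 3·P_y), y* = 3·M/(2·P_x + 3·P_y).
Here 2·30.28 + 3·4.75 = 74.81, giving y* = 1.2833.

y* = 1.2833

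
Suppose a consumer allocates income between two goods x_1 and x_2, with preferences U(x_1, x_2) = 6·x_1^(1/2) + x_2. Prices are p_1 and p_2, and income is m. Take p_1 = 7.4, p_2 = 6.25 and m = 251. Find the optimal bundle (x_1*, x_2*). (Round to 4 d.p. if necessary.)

Utility is quasi-linear in x_2; the FOC for x_1 is 3/√x_1 = p_1/p_2.
Thus x_1* = (3·p_2/p_1)² — independent of m — with the rest of income spent on x_2.
Plugging in: x_1* = (3·6.25/7.4)² = 6.4201, x_2* = 32.5586.

x_1* = 6.4201, x_2* = 32.5586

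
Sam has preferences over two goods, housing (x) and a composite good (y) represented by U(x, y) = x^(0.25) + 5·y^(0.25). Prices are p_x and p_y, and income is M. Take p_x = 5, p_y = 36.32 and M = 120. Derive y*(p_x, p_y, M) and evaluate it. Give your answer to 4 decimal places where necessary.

Substitute y = (y/x)·x into the budget: x* = M/(p_x + p_y·(y/x)).
Numerically y/x = 0.607751, so x* = 120/(5 + 36.32·0.607751) = 4.4324 and y* = 0.607751·4.4324 = 2.6938.

y* = 2.6938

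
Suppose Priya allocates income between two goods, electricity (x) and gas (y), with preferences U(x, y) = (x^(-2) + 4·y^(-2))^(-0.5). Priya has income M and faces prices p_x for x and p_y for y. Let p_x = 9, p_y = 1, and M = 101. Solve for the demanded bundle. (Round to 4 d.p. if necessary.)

x* = 8.2101, y* = 27.1091

From the CES first-order condition, (1/4)·(y/x)^(3) = p_x/p_y.
Hence y/x = (4·p_x/p_y)^(1/(3)), i.e. raised to the 1/3 power.
Substitute y = (y/x)·x into the budget: x* = M/(p_x + p_y·(y/x)).
Numerically y/x = 3.301927, so x* = 101/(9 + 1·3.301927) = 8.2101 and y* = 3.301927·8.2101 = 27.1091.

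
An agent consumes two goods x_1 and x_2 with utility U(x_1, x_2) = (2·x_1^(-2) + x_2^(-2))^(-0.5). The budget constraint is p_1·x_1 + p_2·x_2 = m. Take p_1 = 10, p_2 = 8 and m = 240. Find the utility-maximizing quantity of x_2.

With the ratio pinned down, the budget gives x_1* = m/(p_1 + p_2·(x_2/x_1)) and x_2* = (x_2/x_1)·x_1*.
Numerically x_2/x_1 = 0.854988, so x_1* = 240/(10 + 8·0.854988) = 14.2519 and x_2* = 0.854988·14.2519 = 12.1852.

x_2* = 12.1852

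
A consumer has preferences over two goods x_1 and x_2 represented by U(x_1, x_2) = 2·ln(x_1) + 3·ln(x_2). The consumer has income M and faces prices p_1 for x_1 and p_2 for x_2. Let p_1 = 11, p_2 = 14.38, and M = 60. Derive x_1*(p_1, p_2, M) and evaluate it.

x_1* = 2.1818

Tangency: MRS = (2/3)·x_2/x_1 = p_1/p_2.
So 2·p_2·x_2 = 3·p_1·x_1; combined with the budget, a share 0.4 of income goes to x_1.
Demand: x_1*(p_1,p_2,M) = 0.4·M/p_1 and x_2* = 0.6·M/p_2.
At p_1=11, p_2=14.38, M=60: x_1* = 0.4·60/11 = 2.1818.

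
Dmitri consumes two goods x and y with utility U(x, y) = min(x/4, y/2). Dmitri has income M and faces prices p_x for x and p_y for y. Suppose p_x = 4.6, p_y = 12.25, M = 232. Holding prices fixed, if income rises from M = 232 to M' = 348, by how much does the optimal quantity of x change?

Δx* = 10.8159

With perfect complements, no substitution: consume in ratio x:y = 4:2.
Budget: p_x·x + p_y·(1/2)·x = M, so (4·p_x + 2·p_y)·x = 4·M.
Demand: x*(p_x,p_y,M) = 4·M/(4·p_x + 2·p_y), y* = 2·M/(4·p_x + 2·p_y).
Here 4·4.6 + 2·12.25 = 42.9, giving x* = 21.6317.
At M' = 348: x* = 32.4476. Change: 32.4476 − 21.6317 = 10.8159.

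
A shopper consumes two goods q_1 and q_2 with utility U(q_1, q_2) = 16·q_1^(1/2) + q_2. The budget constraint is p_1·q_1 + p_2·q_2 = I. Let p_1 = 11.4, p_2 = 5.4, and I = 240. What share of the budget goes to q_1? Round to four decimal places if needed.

MU_q_1 = 8/√q_1, MU_q_2 = 1. Tangency: 8/√q_1 = p_1/p_2.
Solve: √q_1 = 8·p_2/p_1, so q_1*(p_1,p_2) = (8·p_2/p_1)², and q_2* = (I − p_1·q_1*)/p_2.
Plugging in: q_1* = (8·5.4/11.4)² = 14.3601, q_2* = 14.1287.
Expenditure on q_1: 11.4·14.3601 = 163.7053; share = 0.6821.

share on q_1 = 0.6821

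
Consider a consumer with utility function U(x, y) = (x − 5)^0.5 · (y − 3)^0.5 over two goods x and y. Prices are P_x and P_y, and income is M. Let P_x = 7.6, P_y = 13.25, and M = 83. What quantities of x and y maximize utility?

x* = 5.3454, y* = 3.1981

MRS = (y−3)/(x−5). Tangency with P_x/P_y gives y−3 = (P_x/P_y)·(x−5).
Substituting into the budget: x* = 5 + 0.5·(M − 5·P_x − 3·P_y)/P_x, and y* = 3 + 0.5·(…)/P_y.
Discretionary income = 83 − 5·7.6 − 3·13.25 = 5.25; x* = 5 + 0.5·5.25/7.6 = 5.3454; y* = 3 + 0.5·5.25/13.25 = 3.1981.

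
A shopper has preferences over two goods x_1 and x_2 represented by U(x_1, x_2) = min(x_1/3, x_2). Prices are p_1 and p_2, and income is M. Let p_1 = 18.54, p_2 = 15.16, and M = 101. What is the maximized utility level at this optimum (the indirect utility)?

V = 1.427

Here 3·18.54 + 15.16 = 70.78, giving x_1* = 4.2809 and x_2* = 1.427.
Utility at the optimum: U(4.2809, 1.427) = 1.427.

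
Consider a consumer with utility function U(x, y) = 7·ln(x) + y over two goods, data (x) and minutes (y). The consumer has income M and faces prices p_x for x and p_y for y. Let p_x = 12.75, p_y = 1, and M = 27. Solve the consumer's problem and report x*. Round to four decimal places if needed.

x* = 0.549

MU_x = 7/x, MU_y = 1. Tangency: 7/x = p_x/p_y.
So x*(p_x,p_y) = 7·p_y/p_x, independent of income; and y* = (M − 7·p_y)/p_y.
At the given prices: x* = 7·1/12.75 = 0.549.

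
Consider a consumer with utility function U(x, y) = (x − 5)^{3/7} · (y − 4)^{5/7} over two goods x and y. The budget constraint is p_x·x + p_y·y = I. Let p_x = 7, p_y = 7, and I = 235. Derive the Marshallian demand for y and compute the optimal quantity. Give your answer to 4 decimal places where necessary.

y* = 19.3571

MRS = (3/5)·(y−4)/(x−5). Tangency with p_x/p_y gives y−4 = (5/3)·(p_x/p_y)·(x−5).
After buying the subsistence bundle (5, 4), a share 0.375 of the remaining income goes to x: x* = 5 + 0.375·(I − 5p_x − 4p_y)/p_x.
Discretionary income = 235 − 5·7 − 4·7 = 172; y* = 4 + 0.625·172/7 = 19.3571.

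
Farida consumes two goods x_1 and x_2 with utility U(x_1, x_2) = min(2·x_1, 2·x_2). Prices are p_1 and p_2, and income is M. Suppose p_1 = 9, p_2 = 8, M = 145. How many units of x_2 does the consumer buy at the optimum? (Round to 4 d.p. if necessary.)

With perfect complements, no substitution: consume in ratio x_1:x_2 = 2:2.
Budget: p_1·x_1 + p_2·x_1 = M, so (2·p_1 + 2·p_2)·x_1 = 2·M.
Demand: x_1*(p_1,p_2,M) = 2·M/(2·p_1 + 2·p_2), x_2* = 2·M/(2·p_1 + 2·p_2).
Here 2·9 + 2·8 = 34, giving x_2* = 8.5294.

x_2* = 8.5294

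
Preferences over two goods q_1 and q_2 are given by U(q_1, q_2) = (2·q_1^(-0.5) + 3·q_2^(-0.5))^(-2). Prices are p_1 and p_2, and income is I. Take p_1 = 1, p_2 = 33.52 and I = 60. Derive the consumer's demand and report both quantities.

q_1* = 11.4832, q_2* = 1.4474

From the CES first-order condition, (2/3)·(q_2/q_1)^(1.5) = p_1/p_2.
Hence q_2/q_1 = ((3/2)·p_1/p_2)^(1/(1.5)), i.e. raised to the 2/3 power.
Substitute q_2 = (q_2/q_1)·q_1 into the budget: q_1* = I/(p_1 + p_2·(q_2/q_1)).
Numerically q_2/q_1 = 0.126045, so q_1* = 60/(1 + 33.52·0.126045) = 11.4832 and q_2* = 0.126045·11.4832 = 1.4474.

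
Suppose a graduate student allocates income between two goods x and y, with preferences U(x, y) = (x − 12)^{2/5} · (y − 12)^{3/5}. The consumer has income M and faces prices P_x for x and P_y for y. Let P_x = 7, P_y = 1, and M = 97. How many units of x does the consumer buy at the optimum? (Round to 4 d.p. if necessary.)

This is Cobb-Douglas in (x−12, y−12): tangency gives 0.4·P_y·(y−12) = 0.6·P_x·(x−12).
After buying the subsistence bundle (12, 12), a share 0.4 of the remaining income goes to x: x* = 12 + 0.4·(M − 12P_x − 12P_y)/P_x.
Discretionary income = 97 − 12·7 − 12·1 = 1; x* = 12 + 0.4·1/7 = 12.0571.

x* = 12.0571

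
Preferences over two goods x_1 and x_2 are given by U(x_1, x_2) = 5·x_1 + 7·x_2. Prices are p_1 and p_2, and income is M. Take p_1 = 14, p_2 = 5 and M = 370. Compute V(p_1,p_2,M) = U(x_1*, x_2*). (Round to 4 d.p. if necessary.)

Numerically: x_1* = 0, x_2* = 74.
Utility at the optimum: U(0, 74) = 518.

V = 518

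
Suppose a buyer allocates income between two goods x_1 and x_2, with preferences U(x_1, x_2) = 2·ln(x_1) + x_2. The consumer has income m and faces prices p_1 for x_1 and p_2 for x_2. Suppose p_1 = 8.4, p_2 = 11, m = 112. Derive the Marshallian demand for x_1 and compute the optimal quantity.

x_1* = 2.619

MU_x_1 = 2/x_1, MU_x_2 = 1. Tangency: 2/x_1 = p_1/p_2.
So x_1*(p_1,p_2) = 2·p_2/p_1, independent of income; and x_2* = (m − 2·p_2)/p_2.
At the given prices: x_1* = 2·11/8.4 = 2.619.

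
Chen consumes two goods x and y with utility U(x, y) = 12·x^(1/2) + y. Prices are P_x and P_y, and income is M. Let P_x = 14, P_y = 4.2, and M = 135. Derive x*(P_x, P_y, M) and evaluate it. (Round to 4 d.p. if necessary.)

Plugging in: x* = (6·4.2/14)² = 3.24.

x* = 3.24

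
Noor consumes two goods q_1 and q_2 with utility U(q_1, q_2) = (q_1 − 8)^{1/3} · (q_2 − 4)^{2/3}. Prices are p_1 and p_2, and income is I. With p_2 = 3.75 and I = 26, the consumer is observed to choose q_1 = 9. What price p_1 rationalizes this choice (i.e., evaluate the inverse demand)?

MRS = (1/2)·(q_2−4)/(q_1−8). Tangency with p_1/p_2 gives q_2−4 = 2·(p_1/p_2)·(q_1−8).
Substituting into the budget: q_1* = 8 + 1/3·(I − 8·p_1 − 4·p_2)/p_1, and q_2* = 4 + 2/3·(…)/p_2.
Set q_1* = 9 in the demand function and solve for p_1: p_1 = 1.

p_1 = 1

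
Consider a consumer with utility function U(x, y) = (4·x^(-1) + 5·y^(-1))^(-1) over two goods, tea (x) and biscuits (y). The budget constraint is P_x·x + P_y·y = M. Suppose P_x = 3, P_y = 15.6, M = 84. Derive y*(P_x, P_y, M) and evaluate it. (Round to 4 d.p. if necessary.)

Substitute y = (y/x)·x into the budget: x* = M/(P_x + P_y·(y/x)).
Numerically y/x = 0.49029, so x* = 84/(3 + 15.6·0.49029) = 7.8884 and y* = 0.49029·7.8884 = 3.8676.

y* = 3.8676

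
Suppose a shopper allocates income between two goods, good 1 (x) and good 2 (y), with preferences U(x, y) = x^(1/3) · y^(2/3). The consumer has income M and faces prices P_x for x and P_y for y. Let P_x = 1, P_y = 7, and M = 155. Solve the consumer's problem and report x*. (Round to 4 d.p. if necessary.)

x* = 51.6667

The MRS is (1/2)·y/x. Set MRS = P_x/P_y.
Rearranging, P_y·y = 2·P_x·x. Substituting into the budget gives P_x·x·(1 + 2) = M.
Demand: x*(P_x,P_y,M) = 1/3·M/P_x and y* = 2/3·M/P_y.
At P_x=1, P_y=7, M=155: x* = 1/3·155/1 = 51.6667.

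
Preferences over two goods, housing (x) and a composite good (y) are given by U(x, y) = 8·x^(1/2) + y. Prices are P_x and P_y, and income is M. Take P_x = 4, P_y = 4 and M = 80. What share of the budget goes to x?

share on x = 0.8

Thus x* = (4·P_y/P_x)² — independent of M — with the rest of income spent on y.
Plugging in: x* = (4·4/4)² = 16, y* = 4.
Expenditure on x: 4·16 = 64; share = 0.8.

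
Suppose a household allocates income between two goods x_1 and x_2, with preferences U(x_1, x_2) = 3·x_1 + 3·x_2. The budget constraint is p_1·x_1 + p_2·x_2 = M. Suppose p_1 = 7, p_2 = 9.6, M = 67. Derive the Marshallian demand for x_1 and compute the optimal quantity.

x_1* = 9.5714

Perfect substitutes: compare marginal utility per dollar. 3/p_1 vs 3/p_2 → 0.4286 vs 0.3125.
x_1 gives more utility per dollar, so spend all income on x_1: x_1* = M/p_1, x_2* = 0.
Numerically: x_1* = 9.5714, x_2* = 0.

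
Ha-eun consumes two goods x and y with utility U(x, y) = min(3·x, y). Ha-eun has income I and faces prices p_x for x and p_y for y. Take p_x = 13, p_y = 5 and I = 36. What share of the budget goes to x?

Demand: x*(p_x,p_y,I) = I/(p_x + 3·p_y), y* = 3·I/(p_x + 3·p_y).
Here 13 + 3·5 = 28, giving x* = 1.2857 and y* = 3.8571.
Expenditure on x: 13·1.2857 = 16.7143; share = 0.4643.

share on x = 0.4643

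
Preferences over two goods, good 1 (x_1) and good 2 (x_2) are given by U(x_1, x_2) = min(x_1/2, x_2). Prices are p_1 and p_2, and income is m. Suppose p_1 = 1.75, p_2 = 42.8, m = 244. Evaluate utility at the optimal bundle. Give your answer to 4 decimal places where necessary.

V = 5.27

With perfect complements, no substitution: consume in ratio x_1:x_2 = 2:1.
Budget: p_1·x_1 + p_2·(1/2)·x_1 = m, so (2·p_1 + p_2)·x_1 = 2·m.
Demand: x_1*(p_1,p_2,m) = 2·m/(2·p_1 + p_2), x_2* = m/(2·p_1 + p_2).
Here 2·1.75 + 42.8 = 46.3, giving x_1* = 10.54 and x_2* = 5.27.
Utility at the optimum: U(10.54, 5.27) = 5.27.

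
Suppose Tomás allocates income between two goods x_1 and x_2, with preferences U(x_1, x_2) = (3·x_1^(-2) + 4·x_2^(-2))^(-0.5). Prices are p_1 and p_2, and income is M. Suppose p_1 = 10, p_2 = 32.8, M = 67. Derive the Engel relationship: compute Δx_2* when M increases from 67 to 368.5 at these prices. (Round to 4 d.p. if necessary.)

Δx_2* = 6.512

With the ratio pinned down, the budget gives x_1* = M/(p_1 + p_2·(x_2/x_1)) and x_2* = (x_2/x_1)·x_1*.
Numerically x_2/x_1 = 0.740778, so x_1* = 67/(10 + 32.8·0.740778) = 1.9535 and x_2* = 0.740778·1.9535 = 1.4471.
At M' = 368.5: x_2* = 7.9591. Change: 7.9591 − 1.4471 = 6.512.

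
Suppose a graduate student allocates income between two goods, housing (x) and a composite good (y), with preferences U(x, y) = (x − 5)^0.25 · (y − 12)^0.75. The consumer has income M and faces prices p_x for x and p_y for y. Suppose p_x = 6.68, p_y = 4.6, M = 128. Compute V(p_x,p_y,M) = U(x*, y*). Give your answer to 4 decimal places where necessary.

V = 4.4465

MRS = (1/3)·(y−12)/(x−5). Tangency with p_x/p_y gives y−12 = 3·(p_x/p_y)·(x−5).
Substituting into the budget: x* = 5 + 0.25·(M − 5·p_x − 12·p_y)/p_x, and y* = 12 + 0.75·(…)/p_y.
Discretionary income = 128 − 5·6.68 − 12·4.6 = 39.4; x* = 5 + 0.25·39.4/6.68 = 6.4746; y* = 12 + 0.75·39.4/4.6 = 18.4239.
Utility at the optimum: U(6.4746, 18.4239) = 4.4465.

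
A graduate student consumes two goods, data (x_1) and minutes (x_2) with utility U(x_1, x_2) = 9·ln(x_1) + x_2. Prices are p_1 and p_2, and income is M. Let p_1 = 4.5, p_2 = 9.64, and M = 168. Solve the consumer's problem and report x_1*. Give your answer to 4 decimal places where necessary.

MU_x_1 = 9/x_1, MU_x_2 = 1. Tangency: 9/x_1 = p_1/p_2.
So x_1*(p_1,p_2) = 9·p_2/p_1, independent of income; and x_2* = (M − 9·p_2)/p_2.
At the given prices: x_1* = 9·9.64/4.5 = 19.28.

x_1* = 19.28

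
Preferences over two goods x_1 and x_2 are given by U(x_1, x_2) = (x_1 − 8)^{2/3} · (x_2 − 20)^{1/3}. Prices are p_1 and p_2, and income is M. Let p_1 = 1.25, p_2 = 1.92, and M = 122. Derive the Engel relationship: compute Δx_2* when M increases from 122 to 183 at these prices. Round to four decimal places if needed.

Let x_1' = x_1−8, x_2' = x_2−20. MRS = 2·x_2'/x_1' = p_1/p_2.
After buying the subsistence bundle (8, 20), a share 2/3 of the remaining income goes to x_1: x_1* = 8 + 2/3·(M − 8p_1 − 20p_2)/p_1.
Discretionary income = 122 − 8·1.25 − 20·1.92 = 73.6; x_2* = 20 + 1/3·73.6/1.92 = 32.7778.
At M' = 183: x_2* = 43.3681. Change: 43.3681 − 32.7778 = 10.5903.

Δx_2* = 10.5903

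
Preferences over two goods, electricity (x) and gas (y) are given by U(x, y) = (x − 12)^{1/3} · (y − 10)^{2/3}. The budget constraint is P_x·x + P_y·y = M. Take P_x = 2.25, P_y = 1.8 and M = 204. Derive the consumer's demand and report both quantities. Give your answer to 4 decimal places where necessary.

x* = 35.5556, y* = 68.8889

MRS = (1/2)·(y−10)/(x−12). Tangency with P_x/P_y gives y−10 = 2·(P_x/P_y)·(x−12).
Substituting into the budget: x* = 12 + 1/3·(M − 12·P_x − 10·P_y)/P_x, and y* = 10 + 2/3·(…)/P_y.
Discretionary income = 204 − 12·2.25 − 10·1.8 = 159; x* = 12 + 1/3·159/2.25 = 35.5556; y* = 10 + 2/3·159/1.8 = 68.8889.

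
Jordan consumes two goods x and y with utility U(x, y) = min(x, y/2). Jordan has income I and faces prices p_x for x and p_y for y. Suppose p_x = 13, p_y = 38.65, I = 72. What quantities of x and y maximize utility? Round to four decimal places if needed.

Leontief preferences: the optimum is at the kink where x/1 = y/2, i.e. y = 2·x.
Budget: p_x·x + p_y·2·x = I, so (p_x + 2·p_y)·x = I.
Demand: x*(p_x,p_y,I) = I/(p_x + 2·p_y), y* = 2·I/(p_x + 2·p_y).
Here 13 + 2·38.65 = 90.3, giving x* = 0.7973 and y* = 1.5947.

x* = 0.7973, y* = 1.5947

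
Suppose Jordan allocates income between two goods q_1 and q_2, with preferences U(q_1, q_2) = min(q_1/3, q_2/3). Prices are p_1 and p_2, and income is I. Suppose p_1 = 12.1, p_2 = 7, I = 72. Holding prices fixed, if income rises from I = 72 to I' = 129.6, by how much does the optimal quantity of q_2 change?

With perfect complements, no substitution: consume in ratio q_1:q_2 = 3:3.
Budget: p_1·q_1 + p_2·q_1 = I, so (3·p_1 + 3·p_2)·q_1 = 3·I.
Demand: q_1*(p_1,p_2,I) = 3·I/(3·p_1 + 3·p_2), q_2* = 3·I/(3·p_1 + 3·p_2).
Here 3·12.1 + 3·7 = 57.3, giving q_2* = 3.7696.
At I' = 129.6: q_2* = 6.7853. Change: 6.7853 − 3.7696 = 3.0157.

Δq_2* = 3.0157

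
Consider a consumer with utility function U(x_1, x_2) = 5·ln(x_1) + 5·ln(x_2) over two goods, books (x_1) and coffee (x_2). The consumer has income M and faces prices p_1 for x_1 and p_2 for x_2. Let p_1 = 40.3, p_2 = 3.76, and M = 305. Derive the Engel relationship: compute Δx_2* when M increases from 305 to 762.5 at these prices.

Δx_2* = 60.8378

Demand: x_1*(p_1,p_2,M) = 0.5·M/p_1 and x_2* = 0.5·M/p_2.
At p_1=40.3, p_2=3.76, M=305: x_2* = 0.5·305/3.76 = 40.5585.
At M' = 762.5: x_2* = 101.3963. Change: 101.3963 − 40.5585 = 60.8378.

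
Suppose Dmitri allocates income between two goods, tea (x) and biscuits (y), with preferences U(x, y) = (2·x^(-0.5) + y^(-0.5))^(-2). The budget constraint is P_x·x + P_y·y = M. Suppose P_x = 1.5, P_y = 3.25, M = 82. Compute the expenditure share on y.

share on y = 0.4491

From the CES first-order condition, 2·(y/x)^(1.5) = P_x/P_y.
Solve for the ratio: y/x = [(1/2)·P_x/P_y]^(2/3).
With the ratio pinned down, the budget gives x* = M/(P_x + P_y·(y/x)) and y* = (y/x)·x*.
Numerically y/x = 0.376229, so x* = 82/(1.5 + 3.25·0.376229) = 30.1167 and y* = 0.376229·30.1167 = 11.3308.
Expenditure on y: 3.25·11.3308 = 36.825; share = 0.4491.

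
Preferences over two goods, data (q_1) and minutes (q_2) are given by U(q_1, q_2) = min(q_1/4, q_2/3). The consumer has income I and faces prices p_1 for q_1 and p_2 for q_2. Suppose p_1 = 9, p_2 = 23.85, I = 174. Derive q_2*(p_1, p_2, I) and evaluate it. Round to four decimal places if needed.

q_2* = 4.8536

Leontief preferences: the optimum is at the kink where q_1/4 = q_2/3, i.e. q_2 = (3/4)·q_1.
Budget: p_1·q_1 + p_2·(3/4)·q_1 = I, so (4·p_1 + 3·p_2)·q_1 = 4·I.
Demand: q_1*(p_1,p_2,I) = 4·I/(4·p_1 + 3·p_2), q_2* = 3·I/(4·p_1 + 3·p_2).
Here 4·9 + 3·23.85 = 107.55, giving q_2* = 4.8536.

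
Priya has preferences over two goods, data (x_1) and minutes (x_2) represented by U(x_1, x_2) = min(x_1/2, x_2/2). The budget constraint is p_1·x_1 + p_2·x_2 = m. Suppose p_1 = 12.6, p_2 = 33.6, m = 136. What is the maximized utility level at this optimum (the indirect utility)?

With perfect complements, no substitution: consume in ratio x_1:x_2 = 2:2.
Budget: p_1·x_1 + p_2·x_1 = m, so (2·p_1 + 2·p_2)·x_1 = 2·m.
Demand: x_1*(p_1,p_2,m) = 2·m/(2·p_1 + 2·p_2), x_2* = 2·m/(2·p_1 + 2·p_2).
Here 2·12.6 + 2·33.6 = 92.4, giving x_1* = 2.9437 and x_2* = 2.9437.
Utility at the optimum: U(2.9437, 2.9437) = 1.4719.

V = 1.4719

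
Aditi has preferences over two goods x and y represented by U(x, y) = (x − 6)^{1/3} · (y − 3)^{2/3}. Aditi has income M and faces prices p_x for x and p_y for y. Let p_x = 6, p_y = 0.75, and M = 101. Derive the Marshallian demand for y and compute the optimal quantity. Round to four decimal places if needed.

y* = 58.7778

Let x' = x−6, y' = y−3. MRS = (1/2)·y'/x' = p_x/p_y.
After buying the subsistence bundle (6, 3), a share 1/3 of the remaining income goes to x: x* = 6 + 1/3·(M − 6p_x − 3p_y)/p_x.
Discretionary income = 101 − 6·6 − 3·0.75 = 62.75; y* = 3 + 2/3·62.75/0.75 = 58.7778.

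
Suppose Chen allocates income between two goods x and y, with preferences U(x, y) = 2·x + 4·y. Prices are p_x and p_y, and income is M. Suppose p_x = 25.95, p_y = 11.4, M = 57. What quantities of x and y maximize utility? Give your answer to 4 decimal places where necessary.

Numerically: x* = 0, y* = 5.

x* = 0, y* = 5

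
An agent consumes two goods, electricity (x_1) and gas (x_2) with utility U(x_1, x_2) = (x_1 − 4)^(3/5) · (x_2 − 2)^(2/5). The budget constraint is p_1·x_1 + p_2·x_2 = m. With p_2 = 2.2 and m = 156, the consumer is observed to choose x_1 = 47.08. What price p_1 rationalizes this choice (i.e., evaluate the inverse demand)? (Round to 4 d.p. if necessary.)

p_1 = 2

MRS = (3/2)·(x_2−2)/(x_1−4). Tangency with p_1/p_2 gives x_2−2 = (2/3)·(p_1/p_2)·(x_1−4).
After buying the subsistence bundle (4, 2), a share 0.6 of the remaining income goes to x_1: x_1* = 4 + 0.6·(m − 4p_1 − 2p_2)/p_1.
Set x_1* = 47.08 in the demand function and solve for p_1: p_1 = 2.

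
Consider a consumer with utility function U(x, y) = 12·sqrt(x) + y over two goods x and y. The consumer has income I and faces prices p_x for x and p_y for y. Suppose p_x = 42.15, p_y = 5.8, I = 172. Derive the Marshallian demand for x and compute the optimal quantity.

MU_x = 6/√x, MU_y = 1. Tangency: 6/√x = p_x/p_y.
Solve: √x = 6·p_y/p_x, so x*(p_x,p_y) = (6·p_y/p_x)², and y* = (I − p_x·x*)/p_y.
Plugging in: x* = (6·5.8/42.15)² = 0.6817.

x* = 0.6817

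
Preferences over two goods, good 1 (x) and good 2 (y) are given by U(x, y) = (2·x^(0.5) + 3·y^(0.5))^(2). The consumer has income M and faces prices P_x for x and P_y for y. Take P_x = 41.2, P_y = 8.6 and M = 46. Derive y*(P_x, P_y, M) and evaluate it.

From the CES first-order condition, (2/3)·(y/x)^(0.5) = P_x/P_y.
Solve for the ratio: y/x = [(3/2)·P_x/P_y]^(2).
With the ratio pinned down, the budget gives x* = M/(P_x + P_y·(y/x)) and y* = (y/x)·x*.
Numerically y/x = 51.639264, so x* = 46/(41.2 + 8.6·51.639264) = 0.0948 and y* = 51.639264·0.0948 = 4.8947.

y* = 4.8947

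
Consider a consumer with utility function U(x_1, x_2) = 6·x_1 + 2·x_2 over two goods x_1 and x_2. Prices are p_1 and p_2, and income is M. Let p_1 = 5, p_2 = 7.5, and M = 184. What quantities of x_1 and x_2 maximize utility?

Perfect substitutes: compare marginal utility per dollar. 6/p_1 vs 2/p_2 → 1.2 vs 0.2667.
x_1 gives more utility per dollar, so spend all income on x_1: x_1* = M/p_1, x_2* = 0.
Numerically: x_1* = 36.8, x_2* = 0.

x_1* = 36.8, x_2* = 0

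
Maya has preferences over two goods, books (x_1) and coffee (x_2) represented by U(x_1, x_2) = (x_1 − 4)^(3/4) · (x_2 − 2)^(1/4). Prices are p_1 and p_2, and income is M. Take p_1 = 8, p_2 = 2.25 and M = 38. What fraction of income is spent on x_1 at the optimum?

share on x_1 = 0.8717

This is Cobb-Douglas in (x_1−4, x_2−2): tangency gives 0.75·p_2·(x_2−2) = 0.25·p_1·(x_1−4).
After buying the subsistence bundle (4, 2), a share 0.75 of the remaining income goes to x_1: x_1* = 4 + 0.75·(M − 4p_1 − 2p_2)/p_1.
Discretionary income = 38 − 4·8 − 2·2.25 = 1.5; x_1* = 4 + 0.75·1.5/8 = 4.1406; x_2* = 2 + 0.25·1.5/2.25 = 2.1667.
Expenditure on x_1: 8·4.1406 = 33.125; share = 0.8717.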